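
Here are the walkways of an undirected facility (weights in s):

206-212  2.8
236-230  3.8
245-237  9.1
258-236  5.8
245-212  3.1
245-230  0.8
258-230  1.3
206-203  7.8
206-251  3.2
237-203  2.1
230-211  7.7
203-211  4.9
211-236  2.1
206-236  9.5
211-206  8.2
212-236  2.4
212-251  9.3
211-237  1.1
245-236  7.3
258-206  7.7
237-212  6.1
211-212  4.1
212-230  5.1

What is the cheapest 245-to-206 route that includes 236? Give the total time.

9.8 s

Best 245 to 236: 245 → 230 → 236 costing 4.6
Shortest 236→206: 236 → 212 → 206 = 5.2
Total via 236: 4.6 + 5.2 = 9.8 s.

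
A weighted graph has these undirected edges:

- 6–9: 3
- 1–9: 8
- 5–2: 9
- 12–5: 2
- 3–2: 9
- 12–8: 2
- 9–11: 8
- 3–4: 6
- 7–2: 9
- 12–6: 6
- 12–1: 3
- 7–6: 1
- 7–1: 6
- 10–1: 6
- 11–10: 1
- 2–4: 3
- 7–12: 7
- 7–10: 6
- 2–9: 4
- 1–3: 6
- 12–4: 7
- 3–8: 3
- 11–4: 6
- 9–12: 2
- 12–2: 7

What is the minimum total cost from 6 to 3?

10

Candidate routes:
6–9–12–8–3: 3+2+2+3 = 10
6–12–8–3: 6+2+3 = 11
6–7–1–3: 1+6+6 = 13
The minimum is 10 via 6–9–12–8–3.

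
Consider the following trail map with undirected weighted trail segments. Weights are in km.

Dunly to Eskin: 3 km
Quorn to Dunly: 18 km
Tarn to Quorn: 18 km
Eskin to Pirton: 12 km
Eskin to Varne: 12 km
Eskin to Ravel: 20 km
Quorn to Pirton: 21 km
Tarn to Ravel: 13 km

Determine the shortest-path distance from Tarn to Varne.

45 km

Settle nodes by increasing distance from Tarn:
Tarn: 0
Ravel: 13  (via Tarn)
Quorn: 18  (via Tarn)
Eskin: 33  (via Ravel)
Dunly: 36  (via Quorn)
Pirton: 39  (via Quorn)
Varne: 45  (via Eskin)
Shortest route: Tarn–Ravel–Eskin–Varne = 45 km.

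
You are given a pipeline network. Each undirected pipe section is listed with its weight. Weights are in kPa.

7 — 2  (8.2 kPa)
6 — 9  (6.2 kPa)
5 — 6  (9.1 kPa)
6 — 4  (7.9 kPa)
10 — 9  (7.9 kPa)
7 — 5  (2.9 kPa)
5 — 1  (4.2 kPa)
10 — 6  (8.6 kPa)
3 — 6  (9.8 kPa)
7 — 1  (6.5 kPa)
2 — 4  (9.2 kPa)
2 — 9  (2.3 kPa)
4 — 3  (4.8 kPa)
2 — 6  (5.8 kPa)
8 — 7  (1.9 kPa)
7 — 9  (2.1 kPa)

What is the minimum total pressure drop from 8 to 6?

Shortest distances from 8:
8: 0
7: 1.9  (via 8)
9: 4  (via 7)
5: 4.8  (via 7)
2: 6.3  (via 9)
1: 8.4  (via 7)
6: 10.2  (via 9)
Shortest route: 8–7–9–6 = 10.2 kPa.

10.2 kPa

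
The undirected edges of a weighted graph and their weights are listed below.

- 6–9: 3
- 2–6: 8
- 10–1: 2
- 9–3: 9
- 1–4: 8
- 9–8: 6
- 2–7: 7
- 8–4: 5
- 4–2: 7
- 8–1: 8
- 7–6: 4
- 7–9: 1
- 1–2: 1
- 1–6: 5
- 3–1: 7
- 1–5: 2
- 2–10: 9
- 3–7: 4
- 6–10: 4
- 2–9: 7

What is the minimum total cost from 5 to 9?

Enumerating some paths:
5 - 1 - 10 - 6 - 9: 2+2+4+3 = 11
5 - 1 - 2 - 7 - 9: 2+1+7+1 = 11
5 - 1 - 2 - 9: 2+1+7 = 10
The minimum is 10 via 5 - 1 - 2 - 9.

10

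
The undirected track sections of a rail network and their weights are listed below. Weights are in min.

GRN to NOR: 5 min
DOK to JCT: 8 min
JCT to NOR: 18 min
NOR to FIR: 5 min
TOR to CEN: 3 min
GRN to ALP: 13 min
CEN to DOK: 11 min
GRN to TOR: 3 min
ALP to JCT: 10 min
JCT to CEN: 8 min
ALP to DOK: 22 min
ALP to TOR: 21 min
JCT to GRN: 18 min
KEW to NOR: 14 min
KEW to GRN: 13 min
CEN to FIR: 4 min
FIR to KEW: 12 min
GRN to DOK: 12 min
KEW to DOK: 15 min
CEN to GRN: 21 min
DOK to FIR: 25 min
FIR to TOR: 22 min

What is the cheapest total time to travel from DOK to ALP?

18 min

Shortest distances from DOK:
DOK: 0
JCT: 8  (via DOK)
CEN: 11  (via DOK)
GRN: 12  (via DOK)
TOR: 14  (via CEN)
FIR: 15  (via CEN)
KEW: 15  (via DOK)
NOR: 17  (via GRN)
ALP: 18  (via JCT)
Shortest route: DOK → JCT → ALP = 18 min.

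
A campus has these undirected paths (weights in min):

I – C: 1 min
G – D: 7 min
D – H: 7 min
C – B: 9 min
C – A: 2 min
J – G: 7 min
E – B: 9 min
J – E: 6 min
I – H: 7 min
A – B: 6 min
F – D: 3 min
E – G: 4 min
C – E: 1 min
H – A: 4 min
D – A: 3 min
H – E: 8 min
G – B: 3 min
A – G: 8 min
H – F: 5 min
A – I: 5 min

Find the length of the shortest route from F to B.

Candidate routes:
F → D → G → B: 3+7+3 = 13
F → D → A → B: 3+3+6 = 12
F → H → A → B: 5+4+6 = 15
The minimum is 12 min via F → D → A → B.

12 min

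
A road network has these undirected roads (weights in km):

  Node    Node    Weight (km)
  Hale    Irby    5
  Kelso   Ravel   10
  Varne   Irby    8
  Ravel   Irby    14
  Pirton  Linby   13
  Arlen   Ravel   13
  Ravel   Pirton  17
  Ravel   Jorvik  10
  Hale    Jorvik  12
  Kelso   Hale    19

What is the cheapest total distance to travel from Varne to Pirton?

39 km

Shortest distances from Varne:
Varne: 0
Irby: 8  (via Varne)
Hale: 13  (via Irby)
Ravel: 22  (via Irby)
Jorvik: 25  (via Hale)
Kelso: 32  (via Hale)
Arlen: 35  (via Ravel)
Pirton: 39  (via Ravel)
Shortest route: Varne–Irby–Ravel–Pirton = 39 km.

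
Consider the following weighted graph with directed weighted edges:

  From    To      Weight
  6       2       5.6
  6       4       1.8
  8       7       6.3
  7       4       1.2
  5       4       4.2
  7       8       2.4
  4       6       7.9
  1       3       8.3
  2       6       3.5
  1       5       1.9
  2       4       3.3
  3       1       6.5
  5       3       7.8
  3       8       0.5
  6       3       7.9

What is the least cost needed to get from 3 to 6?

15.9

Enumerating some paths:
3 → 8 → 7 → 4 → 6: 0.5+6.3+1.2+7.9 = 15.9
3 → 1 → 5 → 4 → 6: 6.5+1.9+4.2+7.9 = 20.5
The minimum is 15.9 via 3 → 8 → 7 → 4 → 6.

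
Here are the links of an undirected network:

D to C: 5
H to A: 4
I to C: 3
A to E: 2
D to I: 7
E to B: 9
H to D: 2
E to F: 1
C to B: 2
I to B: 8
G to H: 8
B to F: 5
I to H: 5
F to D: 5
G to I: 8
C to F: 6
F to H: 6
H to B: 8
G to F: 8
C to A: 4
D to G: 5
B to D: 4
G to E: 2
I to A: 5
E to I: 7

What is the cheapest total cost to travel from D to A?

6

Running Dijkstra from D:
D: 0
H: 2  (via D)
B: 4  (via D)
C: 5  (via D)
F: 5  (via D)
G: 5  (via D)
A: 6  (via H)
Shortest route: D → H → A = 6.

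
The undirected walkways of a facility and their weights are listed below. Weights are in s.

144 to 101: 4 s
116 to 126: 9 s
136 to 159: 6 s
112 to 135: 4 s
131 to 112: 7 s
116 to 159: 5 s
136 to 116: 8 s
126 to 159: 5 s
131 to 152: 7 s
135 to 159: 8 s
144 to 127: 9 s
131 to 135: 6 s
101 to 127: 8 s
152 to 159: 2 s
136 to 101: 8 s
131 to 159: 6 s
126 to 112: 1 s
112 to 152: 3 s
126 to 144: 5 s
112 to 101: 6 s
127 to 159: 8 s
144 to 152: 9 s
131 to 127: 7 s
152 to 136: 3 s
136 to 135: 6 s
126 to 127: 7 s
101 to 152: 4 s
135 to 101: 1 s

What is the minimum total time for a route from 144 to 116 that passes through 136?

Best 144 to 136: 144–101–135–136 costing 11
Best 136 to 116: 136–116 costing 8
Total via 136: 11 + 8 = 19 s.

19 s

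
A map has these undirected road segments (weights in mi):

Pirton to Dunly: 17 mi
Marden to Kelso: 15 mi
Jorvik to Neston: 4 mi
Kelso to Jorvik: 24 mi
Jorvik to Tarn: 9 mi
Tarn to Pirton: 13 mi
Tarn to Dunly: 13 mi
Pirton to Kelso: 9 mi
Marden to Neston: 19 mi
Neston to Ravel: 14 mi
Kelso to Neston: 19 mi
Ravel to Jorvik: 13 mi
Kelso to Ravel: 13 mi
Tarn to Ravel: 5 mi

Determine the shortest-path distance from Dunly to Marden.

Compare a few routes:
Dunly - Tarn - Pirton - Kelso - Marden: 13+13+9+15 = 50
Dunly - Tarn - Ravel - Kelso - Marden: 13+5+13+15 = 46
Dunly - Pirton - Kelso - Marden: 17+9+15 = 41
Dunly - Tarn - Jorvik - Neston - Marden: 13+9+4+19 = 45
Cheapest is Dunly - Pirton - Kelso - Marden at 41 mi.

41 mi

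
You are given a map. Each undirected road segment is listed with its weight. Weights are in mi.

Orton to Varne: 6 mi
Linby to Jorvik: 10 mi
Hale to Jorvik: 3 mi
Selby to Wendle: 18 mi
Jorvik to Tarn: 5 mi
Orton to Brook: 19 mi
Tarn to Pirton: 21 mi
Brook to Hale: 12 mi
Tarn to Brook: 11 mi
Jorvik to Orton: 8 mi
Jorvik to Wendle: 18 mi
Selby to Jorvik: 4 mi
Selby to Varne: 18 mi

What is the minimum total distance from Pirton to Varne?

40 mi

Candidate routes:
Pirton → Tarn → Jorvik → Selby → Varne: 21+5+4+18 = 48
Pirton → Tarn → Brook → Orton → Varne: 21+11+19+6 = 57
Pirton → Tarn → Jorvik → Orton → Varne: 21+5+8+6 = 40
The minimum is 40 mi via Pirton → Tarn → Jorvik → Orton → Varne.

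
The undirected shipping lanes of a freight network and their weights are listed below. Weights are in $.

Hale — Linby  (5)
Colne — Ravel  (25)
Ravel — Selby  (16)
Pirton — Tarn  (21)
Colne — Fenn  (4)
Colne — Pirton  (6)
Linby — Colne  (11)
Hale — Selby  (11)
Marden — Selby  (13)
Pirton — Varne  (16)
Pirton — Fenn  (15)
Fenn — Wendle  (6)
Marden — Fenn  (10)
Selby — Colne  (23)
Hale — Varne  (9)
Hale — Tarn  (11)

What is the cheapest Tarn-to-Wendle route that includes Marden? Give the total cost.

$51

Best Tarn to Marden: Tarn → Hale → Selby → Marden costing 35
Shortest Marden→Wendle: Marden → Fenn → Wendle = 16
Total via Marden: 35 + 16 = $51.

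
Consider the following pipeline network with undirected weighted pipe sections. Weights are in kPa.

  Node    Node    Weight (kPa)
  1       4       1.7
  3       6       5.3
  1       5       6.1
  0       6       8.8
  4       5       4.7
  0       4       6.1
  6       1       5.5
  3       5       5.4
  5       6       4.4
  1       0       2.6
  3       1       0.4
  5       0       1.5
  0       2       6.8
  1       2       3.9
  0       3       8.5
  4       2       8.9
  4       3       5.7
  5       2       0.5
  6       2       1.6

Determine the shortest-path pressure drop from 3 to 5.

4.5 kPa

Candidate routes:
3–1–0–5: 0.4+2.6+1.5 = 4.5
3–5: 5.4 = 5.4
3–1–2–5: 0.4+3.9+0.5 = 4.8
The minimum is 4.5 kPa via 3–1–0–5.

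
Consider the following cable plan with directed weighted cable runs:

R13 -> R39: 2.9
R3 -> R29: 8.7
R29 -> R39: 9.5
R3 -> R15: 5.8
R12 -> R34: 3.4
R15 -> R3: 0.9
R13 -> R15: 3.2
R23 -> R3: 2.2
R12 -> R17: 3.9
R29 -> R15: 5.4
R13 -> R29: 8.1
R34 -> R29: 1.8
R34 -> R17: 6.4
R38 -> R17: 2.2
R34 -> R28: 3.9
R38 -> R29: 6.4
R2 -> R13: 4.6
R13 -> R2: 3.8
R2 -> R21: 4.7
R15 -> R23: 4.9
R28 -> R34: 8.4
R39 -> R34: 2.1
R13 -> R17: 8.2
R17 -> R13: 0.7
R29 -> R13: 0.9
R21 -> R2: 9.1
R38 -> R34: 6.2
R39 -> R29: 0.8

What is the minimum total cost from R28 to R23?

Compare a few routes:
R28–R34–R29–R13–R15–R23: 8.4+1.8+0.9+3.2+4.9 = 19.2
R28–R34–R29–R15–R23: 8.4+1.8+5.4+4.9 = 20.5
R28–R34–R17–R13–R15–R23: 8.4+6.4+0.7+3.2+4.9 = 23.6
Cheapest is R28–R34–R29–R13–R15–R23 at 19.2.

19.2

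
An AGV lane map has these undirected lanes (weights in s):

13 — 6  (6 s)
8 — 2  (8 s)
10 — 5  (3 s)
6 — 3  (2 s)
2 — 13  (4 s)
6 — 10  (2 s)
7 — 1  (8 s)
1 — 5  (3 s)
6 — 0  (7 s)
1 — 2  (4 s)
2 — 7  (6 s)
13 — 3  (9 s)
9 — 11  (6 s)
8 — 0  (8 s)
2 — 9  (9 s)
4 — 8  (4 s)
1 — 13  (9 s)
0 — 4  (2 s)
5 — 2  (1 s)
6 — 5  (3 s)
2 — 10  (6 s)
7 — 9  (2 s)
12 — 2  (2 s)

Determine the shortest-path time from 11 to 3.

20 s

Shortest distances from 11:
11: 0
9: 6  (via 11)
7: 8  (via 9)
2: 14  (via 7)
5: 15  (via 2)
1: 16  (via 7)
12: 16  (via 2)
6: 18  (via 5)
10: 18  (via 5)
13: 18  (via 2)
3: 20  (via 6)
Shortest route: 11–9–7–2–5–6–3 = 20 s.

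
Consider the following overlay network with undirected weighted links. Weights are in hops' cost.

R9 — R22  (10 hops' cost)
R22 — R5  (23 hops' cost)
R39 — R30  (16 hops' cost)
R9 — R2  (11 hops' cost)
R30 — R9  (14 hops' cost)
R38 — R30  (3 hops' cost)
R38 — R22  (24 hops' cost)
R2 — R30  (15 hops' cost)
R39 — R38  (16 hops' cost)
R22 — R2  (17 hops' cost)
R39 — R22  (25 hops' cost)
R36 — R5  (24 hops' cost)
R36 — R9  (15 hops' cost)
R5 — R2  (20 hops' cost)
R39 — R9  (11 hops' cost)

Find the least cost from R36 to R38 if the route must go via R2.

Best R36 to R2: R36–R9–R2 costing 26
Shortest R2→R38: R2–R30–R38 = 18
Total via R2: 26 + 18 = 44 hops' cost.

44 hops' cost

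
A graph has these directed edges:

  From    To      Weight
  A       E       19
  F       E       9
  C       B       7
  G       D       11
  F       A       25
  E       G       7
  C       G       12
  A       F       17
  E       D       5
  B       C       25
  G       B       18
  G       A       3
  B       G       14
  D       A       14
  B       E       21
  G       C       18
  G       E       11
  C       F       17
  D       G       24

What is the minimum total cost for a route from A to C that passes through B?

Best A to B: A–E–G–B costing 44
Best B to C: B–C costing 25
Total via B: 44 + 25 = 69.

69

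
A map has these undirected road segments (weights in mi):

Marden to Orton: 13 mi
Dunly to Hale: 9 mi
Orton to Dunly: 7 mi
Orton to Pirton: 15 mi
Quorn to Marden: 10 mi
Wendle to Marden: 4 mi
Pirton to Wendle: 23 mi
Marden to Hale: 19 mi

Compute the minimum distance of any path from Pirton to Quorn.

37 mi

Compare a few routes:
Pirton → Wendle → Marden → Quorn: 23+4+10 = 37
Pirton → Orton → Marden → Quorn: 15+13+10 = 38
Cheapest is Pirton → Wendle → Marden → Quorn at 37 mi.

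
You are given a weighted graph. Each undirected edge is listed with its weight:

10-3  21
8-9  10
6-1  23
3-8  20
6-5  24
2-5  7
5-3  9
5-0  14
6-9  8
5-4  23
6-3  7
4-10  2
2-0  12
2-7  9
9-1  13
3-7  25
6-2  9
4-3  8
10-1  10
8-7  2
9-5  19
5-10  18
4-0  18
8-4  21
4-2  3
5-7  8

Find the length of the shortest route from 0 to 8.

Shortest distances from 0:
0: 0
2: 12  (via 0)
5: 14  (via 0)
4: 15  (via 2)
10: 17  (via 4)
6: 21  (via 2)
7: 21  (via 2)
3: 23  (via 5)
8: 23  (via 7)
Shortest route: 0–2–7–8 = 23.

23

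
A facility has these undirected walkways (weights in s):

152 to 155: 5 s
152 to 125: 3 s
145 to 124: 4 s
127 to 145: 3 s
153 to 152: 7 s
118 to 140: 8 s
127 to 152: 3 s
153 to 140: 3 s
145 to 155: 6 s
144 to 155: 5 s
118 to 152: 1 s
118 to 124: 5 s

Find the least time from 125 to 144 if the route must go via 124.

24 s

Best 125 to 124: 125–152–118–124 costing 9
Shortest 124→144: 124–145–155–144 = 15
Total via 124: 9 + 15 = 24 s.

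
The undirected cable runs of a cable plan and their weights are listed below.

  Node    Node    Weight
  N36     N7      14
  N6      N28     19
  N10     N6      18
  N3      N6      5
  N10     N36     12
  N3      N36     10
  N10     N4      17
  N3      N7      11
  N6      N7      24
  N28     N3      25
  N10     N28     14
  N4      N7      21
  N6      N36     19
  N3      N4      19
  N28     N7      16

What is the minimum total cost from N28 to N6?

Enumerating some paths:
N28 - N6: 19 = 19
N28 - N3 - N6: 25+5 = 30
The minimum is 19 via N28 - N6.

19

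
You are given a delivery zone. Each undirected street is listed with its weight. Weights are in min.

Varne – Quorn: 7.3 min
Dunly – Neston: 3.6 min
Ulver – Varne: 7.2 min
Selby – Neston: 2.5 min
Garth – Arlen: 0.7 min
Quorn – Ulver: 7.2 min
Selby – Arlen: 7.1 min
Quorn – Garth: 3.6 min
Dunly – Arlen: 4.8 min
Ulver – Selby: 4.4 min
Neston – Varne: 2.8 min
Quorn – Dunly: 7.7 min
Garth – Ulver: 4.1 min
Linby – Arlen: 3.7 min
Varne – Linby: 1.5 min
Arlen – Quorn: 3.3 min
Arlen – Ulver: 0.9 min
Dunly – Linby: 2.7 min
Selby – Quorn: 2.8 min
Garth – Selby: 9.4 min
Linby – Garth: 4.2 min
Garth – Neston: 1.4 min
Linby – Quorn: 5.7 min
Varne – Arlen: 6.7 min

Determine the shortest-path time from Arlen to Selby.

Compare a few routes:
Arlen - Ulver - Selby: 0.9+4.4 = 5.3
Arlen - Quorn - Selby: 3.3+2.8 = 6.1
Arlen - Garth - Neston - Selby: 0.7+1.4+2.5 = 4.6
The minimum is 4.6 min via Arlen - Garth - Neston - Selby.

4.6 min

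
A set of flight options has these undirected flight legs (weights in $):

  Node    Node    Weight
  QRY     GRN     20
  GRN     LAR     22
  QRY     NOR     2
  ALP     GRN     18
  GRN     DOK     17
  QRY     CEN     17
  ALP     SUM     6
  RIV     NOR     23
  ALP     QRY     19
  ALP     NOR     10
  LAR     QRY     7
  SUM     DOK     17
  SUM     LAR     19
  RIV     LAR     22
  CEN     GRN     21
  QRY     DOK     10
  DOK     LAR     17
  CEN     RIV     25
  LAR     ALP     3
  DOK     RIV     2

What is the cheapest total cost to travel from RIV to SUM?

$19

Running Dijkstra from RIV:
RIV: 0
DOK: 2  (via RIV)
QRY: 12  (via DOK)
NOR: 14  (via QRY)
LAR: 19  (via DOK)
SUM: 19  (via DOK)
Shortest route: RIV–DOK–SUM = $19.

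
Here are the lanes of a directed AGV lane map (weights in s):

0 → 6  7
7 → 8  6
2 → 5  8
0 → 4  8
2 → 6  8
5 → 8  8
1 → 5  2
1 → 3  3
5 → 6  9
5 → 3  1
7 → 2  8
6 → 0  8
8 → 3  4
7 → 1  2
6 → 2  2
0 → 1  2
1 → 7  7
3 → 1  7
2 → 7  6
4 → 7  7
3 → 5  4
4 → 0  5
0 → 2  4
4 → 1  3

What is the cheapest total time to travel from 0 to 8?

Running Dijkstra from 0:
0: 0
1: 2  (via 0)
2: 4  (via 0)
5: 4  (via 1)
3: 5  (via 1)
6: 7  (via 0)
4: 8  (via 0)
7: 9  (via 1)
8: 12  (via 5)
Shortest route: 0 → 1 → 5 → 8 = 12 s.

12 s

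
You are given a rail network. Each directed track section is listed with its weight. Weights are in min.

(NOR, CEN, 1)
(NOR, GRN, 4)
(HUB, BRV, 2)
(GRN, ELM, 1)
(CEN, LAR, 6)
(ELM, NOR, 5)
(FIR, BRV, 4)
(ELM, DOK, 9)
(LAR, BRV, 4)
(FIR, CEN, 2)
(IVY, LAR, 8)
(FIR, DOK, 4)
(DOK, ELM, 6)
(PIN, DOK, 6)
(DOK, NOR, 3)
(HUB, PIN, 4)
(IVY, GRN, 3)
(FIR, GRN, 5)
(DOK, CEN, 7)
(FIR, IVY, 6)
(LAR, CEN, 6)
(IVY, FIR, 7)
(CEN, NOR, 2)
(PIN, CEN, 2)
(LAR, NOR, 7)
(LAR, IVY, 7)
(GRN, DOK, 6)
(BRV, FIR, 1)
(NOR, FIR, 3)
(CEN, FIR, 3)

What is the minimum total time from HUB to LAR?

Settle nodes by increasing distance from HUB:
HUB: 0
BRV: 2  (via HUB)
FIR: 3  (via BRV)
PIN: 4  (via HUB)
CEN: 5  (via FIR)
NOR: 7  (via CEN)
DOK: 7  (via FIR)
GRN: 8  (via FIR)
ELM: 9  (via GRN)
IVY: 9  (via FIR)
LAR: 11  (via CEN)
Shortest route: HUB–BRV–FIR–CEN–LAR = 11 min.

11 min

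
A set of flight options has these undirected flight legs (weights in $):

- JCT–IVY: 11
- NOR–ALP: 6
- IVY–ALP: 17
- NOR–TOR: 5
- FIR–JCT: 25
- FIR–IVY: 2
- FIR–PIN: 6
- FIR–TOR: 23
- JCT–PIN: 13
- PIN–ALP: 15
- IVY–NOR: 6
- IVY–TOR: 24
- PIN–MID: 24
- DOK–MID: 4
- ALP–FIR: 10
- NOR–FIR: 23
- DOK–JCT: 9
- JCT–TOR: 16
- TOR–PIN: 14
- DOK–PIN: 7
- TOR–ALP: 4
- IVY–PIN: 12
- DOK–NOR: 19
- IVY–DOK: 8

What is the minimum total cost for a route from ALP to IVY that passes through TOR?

Shortest ALP→TOR: ALP → TOR = 4
Best TOR to IVY: TOR → NOR → IVY costing 11
Total via TOR: 4 + 11 = $15.

$15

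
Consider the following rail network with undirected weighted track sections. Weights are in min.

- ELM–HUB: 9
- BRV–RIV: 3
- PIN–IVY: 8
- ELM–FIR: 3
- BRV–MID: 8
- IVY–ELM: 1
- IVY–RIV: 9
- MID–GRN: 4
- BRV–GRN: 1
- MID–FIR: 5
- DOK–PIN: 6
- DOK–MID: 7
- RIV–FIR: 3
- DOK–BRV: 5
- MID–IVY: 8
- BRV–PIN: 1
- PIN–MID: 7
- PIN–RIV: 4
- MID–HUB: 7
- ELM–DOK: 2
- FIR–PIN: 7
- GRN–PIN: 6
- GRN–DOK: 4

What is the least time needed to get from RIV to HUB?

15 min

Shortest distances from RIV:
RIV: 0
FIR: 3  (via RIV)
BRV: 3  (via RIV)
PIN: 4  (via RIV)
GRN: 4  (via BRV)
ELM: 6  (via FIR)
IVY: 7  (via ELM)
DOK: 8  (via BRV)
MID: 8  (via FIR)
HUB: 15  (via ELM)
Shortest route: RIV–FIR–ELM–HUB = 15 min.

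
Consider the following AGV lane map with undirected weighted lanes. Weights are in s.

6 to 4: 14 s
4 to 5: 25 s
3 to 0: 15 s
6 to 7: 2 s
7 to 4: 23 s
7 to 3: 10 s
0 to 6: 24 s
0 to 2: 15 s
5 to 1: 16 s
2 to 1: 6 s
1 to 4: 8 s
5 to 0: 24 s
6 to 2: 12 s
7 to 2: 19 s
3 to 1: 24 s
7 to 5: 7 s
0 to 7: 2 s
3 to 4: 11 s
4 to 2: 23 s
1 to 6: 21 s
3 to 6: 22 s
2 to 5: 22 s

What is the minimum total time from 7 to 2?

Settle nodes by increasing distance from 7:
7: 0
0: 2  (via 7)
6: 2  (via 7)
5: 7  (via 7)
3: 10  (via 7)
2: 14  (via 6)
Shortest route: 7–6–2 = 14 s.

14 s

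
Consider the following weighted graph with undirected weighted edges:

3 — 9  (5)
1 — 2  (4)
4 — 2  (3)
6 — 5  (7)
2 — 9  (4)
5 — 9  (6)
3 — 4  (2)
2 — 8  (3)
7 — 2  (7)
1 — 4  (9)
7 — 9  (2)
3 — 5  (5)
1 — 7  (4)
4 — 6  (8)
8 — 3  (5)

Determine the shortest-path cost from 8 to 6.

Shortest distances from 8:
8: 0
2: 3  (via 8)
3: 5  (via 8)
4: 6  (via 2)
1: 7  (via 2)
9: 7  (via 2)
7: 9  (via 9)
5: 10  (via 3)
6: 14  (via 4)
Shortest route: 8–2–4–6 = 14.

14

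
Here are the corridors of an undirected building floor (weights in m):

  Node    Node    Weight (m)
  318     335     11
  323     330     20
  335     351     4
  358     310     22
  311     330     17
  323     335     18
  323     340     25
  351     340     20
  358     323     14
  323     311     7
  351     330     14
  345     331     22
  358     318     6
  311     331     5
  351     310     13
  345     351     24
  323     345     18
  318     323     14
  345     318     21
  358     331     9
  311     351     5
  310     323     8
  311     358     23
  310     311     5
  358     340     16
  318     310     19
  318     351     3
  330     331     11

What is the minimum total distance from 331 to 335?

Shortest distances from 331:
331: 0
311: 5  (via 331)
358: 9  (via 331)
351: 10  (via 311)
310: 10  (via 311)
330: 11  (via 331)
323: 12  (via 311)
318: 13  (via 351)
335: 14  (via 351)
Shortest route: 331 → 311 → 351 → 335 = 14 m.

14 m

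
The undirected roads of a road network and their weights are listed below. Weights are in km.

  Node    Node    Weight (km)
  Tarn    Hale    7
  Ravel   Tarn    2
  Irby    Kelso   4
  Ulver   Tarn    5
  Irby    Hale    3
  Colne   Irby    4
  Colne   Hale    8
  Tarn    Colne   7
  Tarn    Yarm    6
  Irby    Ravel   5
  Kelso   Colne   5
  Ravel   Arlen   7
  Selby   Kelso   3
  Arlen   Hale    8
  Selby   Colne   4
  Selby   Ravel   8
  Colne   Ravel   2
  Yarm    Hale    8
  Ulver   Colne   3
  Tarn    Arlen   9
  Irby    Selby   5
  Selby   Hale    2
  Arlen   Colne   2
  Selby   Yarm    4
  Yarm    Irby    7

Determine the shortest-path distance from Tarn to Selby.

Compare a few routes:
Tarn → Yarm → Selby: 6+4 = 10
Tarn → Hale → Selby: 7+2 = 9
Tarn → Ravel → Colne → Selby: 2+2+4 = 8
The minimum is 8 km via Tarn → Ravel → Colne → Selby.

8 km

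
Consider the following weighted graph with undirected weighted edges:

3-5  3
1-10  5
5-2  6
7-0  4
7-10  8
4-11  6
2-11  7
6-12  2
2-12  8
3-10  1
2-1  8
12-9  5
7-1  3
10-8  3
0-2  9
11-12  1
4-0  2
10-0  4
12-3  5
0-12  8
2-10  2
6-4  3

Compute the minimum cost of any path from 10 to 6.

8

Enumerating some paths:
10–3–12–6: 1+5+2 = 8
10–2–12–6: 2+8+2 = 12
10–2–11–12–6: 2+7+1+2 = 12
10–0–4–6: 4+2+3 = 9
Cheapest is 10–3–12–6 at 8.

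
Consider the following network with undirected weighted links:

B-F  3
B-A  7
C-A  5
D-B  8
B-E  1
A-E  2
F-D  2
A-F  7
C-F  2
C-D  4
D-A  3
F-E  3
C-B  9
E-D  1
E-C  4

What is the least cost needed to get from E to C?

4

Enumerating some paths:
E → C: 4 = 4
E → D → F → C: 1+2+2 = 5
E → D → C: 1+4 = 5
Cheapest is E → C at 4.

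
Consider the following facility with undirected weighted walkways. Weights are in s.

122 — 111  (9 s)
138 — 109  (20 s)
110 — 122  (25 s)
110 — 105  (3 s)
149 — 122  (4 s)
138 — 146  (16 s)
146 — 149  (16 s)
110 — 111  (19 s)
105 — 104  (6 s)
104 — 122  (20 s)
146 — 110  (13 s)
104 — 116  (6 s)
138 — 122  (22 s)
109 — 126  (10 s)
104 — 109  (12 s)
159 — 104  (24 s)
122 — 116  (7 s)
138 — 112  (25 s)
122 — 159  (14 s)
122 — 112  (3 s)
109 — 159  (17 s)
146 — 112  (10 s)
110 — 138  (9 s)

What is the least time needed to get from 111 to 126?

Settle nodes by increasing distance from 111:
111: 0
122: 9  (via 111)
112: 12  (via 122)
149: 13  (via 122)
116: 16  (via 122)
110: 19  (via 111)
105: 22  (via 110)
104: 22  (via 116)
146: 22  (via 112)
159: 23  (via 122)
138: 28  (via 110)
109: 34  (via 104)
126: 44  (via 109)
Shortest route: 111–122–116–104–109–126 = 44 s.

44 s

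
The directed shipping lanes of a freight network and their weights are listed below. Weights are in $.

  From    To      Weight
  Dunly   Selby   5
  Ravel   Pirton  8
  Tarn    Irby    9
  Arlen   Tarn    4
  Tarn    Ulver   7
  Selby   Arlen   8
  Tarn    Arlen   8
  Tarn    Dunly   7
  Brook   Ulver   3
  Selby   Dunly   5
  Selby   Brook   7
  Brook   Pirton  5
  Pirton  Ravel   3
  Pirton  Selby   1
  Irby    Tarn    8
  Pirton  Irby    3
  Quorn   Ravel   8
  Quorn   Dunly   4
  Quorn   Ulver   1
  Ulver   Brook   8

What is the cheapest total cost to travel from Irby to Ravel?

$31

Candidate routes:
Irby–Tarn–Ulver–Brook–Pirton–Ravel: 8+7+8+5+3 = 31
Irby–Tarn–Dunly–Selby–Brook–Pirton–Ravel: 8+7+5+7+5+3 = 35
Cheapest is Irby–Tarn–Ulver–Brook–Pirton–Ravel at $31.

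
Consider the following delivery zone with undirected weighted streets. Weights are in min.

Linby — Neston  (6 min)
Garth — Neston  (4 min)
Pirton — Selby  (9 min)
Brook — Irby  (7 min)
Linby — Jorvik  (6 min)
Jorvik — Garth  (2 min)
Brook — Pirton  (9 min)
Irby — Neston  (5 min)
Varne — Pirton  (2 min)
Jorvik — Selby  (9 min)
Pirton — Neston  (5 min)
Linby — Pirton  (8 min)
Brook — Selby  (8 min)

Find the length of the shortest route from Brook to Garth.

16 min

Running Dijkstra from Brook:
Brook: 0
Irby: 7  (via Brook)
Selby: 8  (via Brook)
Pirton: 9  (via Brook)
Varne: 11  (via Pirton)
Neston: 12  (via Irby)
Garth: 16  (via Neston)
Shortest route: Brook–Irby–Neston–Garth = 16 min.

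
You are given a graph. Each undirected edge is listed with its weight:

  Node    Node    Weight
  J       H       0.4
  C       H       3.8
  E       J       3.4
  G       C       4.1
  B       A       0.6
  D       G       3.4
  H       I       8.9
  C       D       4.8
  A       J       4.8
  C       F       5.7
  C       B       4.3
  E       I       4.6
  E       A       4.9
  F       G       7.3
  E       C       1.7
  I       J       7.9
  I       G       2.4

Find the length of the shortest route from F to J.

9.9

Enumerating some paths:
F → C → H → J: 5.7+3.8+0.4 = 9.9
F → C → E → J: 5.7+1.7+3.4 = 10.8
F → C → B → A → J: 5.7+4.3+0.6+4.8 = 15.4
Cheapest is F → C → H → J at 9.9.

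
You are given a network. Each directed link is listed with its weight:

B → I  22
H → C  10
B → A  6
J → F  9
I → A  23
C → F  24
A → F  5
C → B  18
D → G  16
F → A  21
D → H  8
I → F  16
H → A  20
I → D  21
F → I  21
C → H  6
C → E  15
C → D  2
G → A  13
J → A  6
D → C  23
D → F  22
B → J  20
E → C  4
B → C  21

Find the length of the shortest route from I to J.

77

Candidate routes:
I - D - C - B - J: 21+23+18+20 = 82
I - D - H - C - B - J: 21+8+10+18+20 = 77
The minimum is 77 via I - D - H - C - B - J.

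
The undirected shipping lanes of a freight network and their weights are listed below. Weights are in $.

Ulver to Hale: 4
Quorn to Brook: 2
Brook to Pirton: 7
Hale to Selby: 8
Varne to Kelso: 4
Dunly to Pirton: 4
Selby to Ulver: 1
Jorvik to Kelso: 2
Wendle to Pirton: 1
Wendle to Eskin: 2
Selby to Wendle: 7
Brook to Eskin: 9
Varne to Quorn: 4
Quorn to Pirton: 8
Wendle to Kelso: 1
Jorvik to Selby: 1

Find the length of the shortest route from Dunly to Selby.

$9

Settle nodes by increasing distance from Dunly:
Dunly: 0
Pirton: 4  (via Dunly)
Wendle: 5  (via Pirton)
Kelso: 6  (via Wendle)
Eskin: 7  (via Wendle)
Jorvik: 8  (via Kelso)
Selby: 9  (via Jorvik)
Shortest route: Dunly → Pirton → Wendle → Kelso → Jorvik → Selby = $9.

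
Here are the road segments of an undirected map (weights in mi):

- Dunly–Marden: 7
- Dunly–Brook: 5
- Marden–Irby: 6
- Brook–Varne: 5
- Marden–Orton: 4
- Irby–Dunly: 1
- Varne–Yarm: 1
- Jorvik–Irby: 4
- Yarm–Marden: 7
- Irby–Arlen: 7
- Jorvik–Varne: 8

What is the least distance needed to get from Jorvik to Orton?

14 mi

Shortest distances from Jorvik:
Jorvik: 0
Irby: 4  (via Jorvik)
Dunly: 5  (via Irby)
Varne: 8  (via Jorvik)
Yarm: 9  (via Varne)
Marden: 10  (via Irby)
Brook: 10  (via Dunly)
Arlen: 11  (via Irby)
Orton: 14  (via Marden)
Shortest route: Jorvik–Irby–Marden–Orton = 14 mi.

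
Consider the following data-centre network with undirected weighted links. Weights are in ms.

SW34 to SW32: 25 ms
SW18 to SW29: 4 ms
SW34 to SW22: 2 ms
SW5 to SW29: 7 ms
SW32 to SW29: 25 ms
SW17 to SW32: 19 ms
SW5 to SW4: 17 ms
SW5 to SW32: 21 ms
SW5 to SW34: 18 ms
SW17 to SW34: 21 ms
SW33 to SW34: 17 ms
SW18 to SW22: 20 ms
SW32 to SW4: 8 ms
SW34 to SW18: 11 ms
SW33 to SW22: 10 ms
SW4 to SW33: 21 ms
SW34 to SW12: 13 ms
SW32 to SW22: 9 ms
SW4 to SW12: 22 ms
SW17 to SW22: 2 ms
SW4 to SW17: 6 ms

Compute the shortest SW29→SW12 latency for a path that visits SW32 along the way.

49 ms

Shortest SW29→SW32: SW29 → SW32 = 25
Shortest SW32→SW12: SW32 → SW22 → SW34 → SW12 = 24
Total via SW32: 25 + 24 = 49 ms.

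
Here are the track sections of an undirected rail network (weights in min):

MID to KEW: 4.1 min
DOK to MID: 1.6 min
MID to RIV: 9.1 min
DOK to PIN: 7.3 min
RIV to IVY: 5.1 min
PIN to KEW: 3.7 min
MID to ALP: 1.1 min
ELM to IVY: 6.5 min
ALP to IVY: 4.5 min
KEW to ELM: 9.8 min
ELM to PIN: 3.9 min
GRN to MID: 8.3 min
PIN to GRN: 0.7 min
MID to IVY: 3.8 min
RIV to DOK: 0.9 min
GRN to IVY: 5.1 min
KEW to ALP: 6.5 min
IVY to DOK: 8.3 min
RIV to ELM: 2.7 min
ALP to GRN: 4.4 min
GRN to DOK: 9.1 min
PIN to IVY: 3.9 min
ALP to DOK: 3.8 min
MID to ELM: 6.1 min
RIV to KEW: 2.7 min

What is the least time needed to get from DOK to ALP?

Compare a few routes:
DOK - MID - ALP: 1.6+1.1 = 2.7
DOK - ALP: 3.8 = 3.8
The minimum is 2.7 min via DOK - MID - ALP.

2.7 min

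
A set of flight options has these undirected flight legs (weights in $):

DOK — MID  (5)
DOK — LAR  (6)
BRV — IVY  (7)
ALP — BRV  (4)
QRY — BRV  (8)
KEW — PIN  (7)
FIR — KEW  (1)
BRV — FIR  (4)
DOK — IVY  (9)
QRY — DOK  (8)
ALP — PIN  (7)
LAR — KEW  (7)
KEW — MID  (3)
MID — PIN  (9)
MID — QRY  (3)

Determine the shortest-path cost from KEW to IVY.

$12

Shortest distances from KEW:
KEW: 0
FIR: 1  (via KEW)
MID: 3  (via KEW)
BRV: 5  (via FIR)
QRY: 6  (via MID)
LAR: 7  (via KEW)
PIN: 7  (via KEW)
DOK: 8  (via MID)
ALP: 9  (via BRV)
IVY: 12  (via BRV)
Shortest route: KEW–FIR–BRV–IVY = $12.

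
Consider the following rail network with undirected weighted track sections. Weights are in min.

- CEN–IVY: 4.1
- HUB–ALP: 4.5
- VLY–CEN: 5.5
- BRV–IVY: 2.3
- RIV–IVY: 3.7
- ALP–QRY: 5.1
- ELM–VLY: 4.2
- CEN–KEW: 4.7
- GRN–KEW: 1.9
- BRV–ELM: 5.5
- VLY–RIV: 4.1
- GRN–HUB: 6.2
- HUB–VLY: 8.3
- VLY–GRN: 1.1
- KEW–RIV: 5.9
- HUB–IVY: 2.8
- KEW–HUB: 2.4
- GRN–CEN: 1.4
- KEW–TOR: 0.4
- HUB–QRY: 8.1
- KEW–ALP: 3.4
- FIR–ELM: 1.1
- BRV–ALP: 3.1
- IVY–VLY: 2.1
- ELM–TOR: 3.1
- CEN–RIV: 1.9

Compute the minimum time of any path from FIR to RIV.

9.4 min

Running Dijkstra from FIR:
FIR: 0
ELM: 1.1  (via FIR)
TOR: 4.2  (via ELM)
KEW: 4.6  (via TOR)
VLY: 5.3  (via ELM)
GRN: 6.4  (via VLY)
BRV: 6.6  (via ELM)
HUB: 7  (via KEW)
IVY: 7.4  (via VLY)
CEN: 7.8  (via GRN)
ALP: 8  (via KEW)
RIV: 9.4  (via VLY)
Shortest route: FIR–ELM–VLY–RIV = 9.4 min.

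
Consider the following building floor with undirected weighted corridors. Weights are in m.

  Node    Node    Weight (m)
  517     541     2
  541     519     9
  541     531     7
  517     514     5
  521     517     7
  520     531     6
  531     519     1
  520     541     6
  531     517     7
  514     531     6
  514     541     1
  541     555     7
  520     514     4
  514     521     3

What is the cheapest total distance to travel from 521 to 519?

10 m

Shortest distances from 521:
521: 0
514: 3  (via 521)
541: 4  (via 514)
517: 6  (via 541)
520: 7  (via 514)
531: 9  (via 514)
519: 10  (via 531)
Shortest route: 521–514–531–519 = 10 m.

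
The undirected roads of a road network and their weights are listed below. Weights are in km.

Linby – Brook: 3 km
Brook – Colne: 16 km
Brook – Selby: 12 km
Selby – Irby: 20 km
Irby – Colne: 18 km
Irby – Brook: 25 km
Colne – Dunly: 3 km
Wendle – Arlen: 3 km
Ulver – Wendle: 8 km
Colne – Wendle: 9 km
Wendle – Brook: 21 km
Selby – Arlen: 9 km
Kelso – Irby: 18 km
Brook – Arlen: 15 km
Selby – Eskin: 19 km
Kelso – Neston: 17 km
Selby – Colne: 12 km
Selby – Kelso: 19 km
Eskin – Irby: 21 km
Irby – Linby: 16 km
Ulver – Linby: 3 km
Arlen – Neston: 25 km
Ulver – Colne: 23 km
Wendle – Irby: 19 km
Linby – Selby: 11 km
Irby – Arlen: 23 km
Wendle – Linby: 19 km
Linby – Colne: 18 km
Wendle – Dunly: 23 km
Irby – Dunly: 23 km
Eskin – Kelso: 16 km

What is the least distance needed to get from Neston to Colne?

37 km

Compare a few routes:
Neston - Arlen - Wendle - Colne: 25+3+9 = 37
Neston - Kelso - Irby - Colne: 17+18+18 = 53
Neston - Kelso - Selby - Colne: 17+19+12 = 48
Neston - Arlen - Selby - Colne: 25+9+12 = 46
The minimum is 37 km via Neston - Arlen - Wendle - Colne.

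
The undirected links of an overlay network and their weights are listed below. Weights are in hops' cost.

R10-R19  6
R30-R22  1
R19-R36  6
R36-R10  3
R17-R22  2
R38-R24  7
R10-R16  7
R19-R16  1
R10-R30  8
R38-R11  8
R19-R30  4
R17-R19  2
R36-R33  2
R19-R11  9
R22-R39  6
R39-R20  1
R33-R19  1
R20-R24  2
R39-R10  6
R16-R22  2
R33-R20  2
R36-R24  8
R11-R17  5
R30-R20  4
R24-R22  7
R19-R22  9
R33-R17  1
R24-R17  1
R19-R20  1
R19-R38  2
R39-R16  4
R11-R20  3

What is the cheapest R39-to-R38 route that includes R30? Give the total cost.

11 hops' cost

Shortest R39→R30: R39 → R20 → R30 = 5
Shortest R30→R38: R30 → R19 → R38 = 6
Total via R30: 5 + 6 = 11 hops' cost.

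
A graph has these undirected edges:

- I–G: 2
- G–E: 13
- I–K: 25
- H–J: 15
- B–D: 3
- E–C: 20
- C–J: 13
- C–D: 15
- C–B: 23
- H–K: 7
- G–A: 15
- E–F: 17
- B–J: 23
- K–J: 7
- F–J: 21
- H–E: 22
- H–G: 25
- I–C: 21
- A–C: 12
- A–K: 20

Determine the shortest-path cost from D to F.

47

Running Dijkstra from D:
D: 0
B: 3  (via D)
C: 15  (via D)
J: 26  (via B)
A: 27  (via C)
K: 33  (via J)
E: 35  (via C)
I: 36  (via C)
G: 38  (via I)
H: 40  (via K)
F: 47  (via J)
Shortest route: D–B–J–F = 47.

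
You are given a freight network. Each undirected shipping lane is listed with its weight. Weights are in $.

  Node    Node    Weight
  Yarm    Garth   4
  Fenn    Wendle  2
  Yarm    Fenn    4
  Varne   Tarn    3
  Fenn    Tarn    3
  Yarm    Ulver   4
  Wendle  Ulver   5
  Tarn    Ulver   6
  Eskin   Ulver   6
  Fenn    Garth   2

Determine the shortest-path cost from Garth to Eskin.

$14

Compare a few routes:
Garth - Fenn - Wendle - Ulver - Eskin: 2+2+5+6 = 15
Garth - Yarm - Ulver - Eskin: 4+4+6 = 14
Garth - Fenn - Yarm - Ulver - Eskin: 2+4+4+6 = 16
Garth - Fenn - Tarn - Ulver - Eskin: 2+3+6+6 = 17
The minimum is $14 via Garth - Yarm - Ulver - Eskin.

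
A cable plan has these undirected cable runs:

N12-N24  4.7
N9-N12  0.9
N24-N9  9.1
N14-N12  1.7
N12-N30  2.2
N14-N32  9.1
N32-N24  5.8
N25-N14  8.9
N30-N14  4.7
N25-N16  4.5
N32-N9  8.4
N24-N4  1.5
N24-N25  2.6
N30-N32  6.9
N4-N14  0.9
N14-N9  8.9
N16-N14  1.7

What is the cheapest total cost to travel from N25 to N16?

Settle nodes by increasing distance from N25:
N25: 0
N24: 2.6  (via N25)
N4: 4.1  (via N24)
N16: 4.5  (via N25)
Shortest route: N25 → N16 = 4.5.

4.5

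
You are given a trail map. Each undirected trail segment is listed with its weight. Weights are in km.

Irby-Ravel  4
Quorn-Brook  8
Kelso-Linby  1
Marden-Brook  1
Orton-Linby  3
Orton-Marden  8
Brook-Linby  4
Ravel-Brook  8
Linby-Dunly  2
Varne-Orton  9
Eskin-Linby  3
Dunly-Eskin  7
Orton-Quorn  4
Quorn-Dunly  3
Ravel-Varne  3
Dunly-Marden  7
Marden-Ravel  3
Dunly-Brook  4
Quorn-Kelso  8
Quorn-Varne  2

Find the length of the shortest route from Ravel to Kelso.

Shortest distances from Ravel:
Ravel: 0
Marden: 3  (via Ravel)
Varne: 3  (via Ravel)
Brook: 4  (via Marden)
Irby: 4  (via Ravel)
Quorn: 5  (via Varne)
Linby: 8  (via Brook)
Dunly: 8  (via Brook)
Kelso: 9  (via Linby)
Shortest route: Ravel–Marden–Brook–Linby–Kelso = 9 km.

9 km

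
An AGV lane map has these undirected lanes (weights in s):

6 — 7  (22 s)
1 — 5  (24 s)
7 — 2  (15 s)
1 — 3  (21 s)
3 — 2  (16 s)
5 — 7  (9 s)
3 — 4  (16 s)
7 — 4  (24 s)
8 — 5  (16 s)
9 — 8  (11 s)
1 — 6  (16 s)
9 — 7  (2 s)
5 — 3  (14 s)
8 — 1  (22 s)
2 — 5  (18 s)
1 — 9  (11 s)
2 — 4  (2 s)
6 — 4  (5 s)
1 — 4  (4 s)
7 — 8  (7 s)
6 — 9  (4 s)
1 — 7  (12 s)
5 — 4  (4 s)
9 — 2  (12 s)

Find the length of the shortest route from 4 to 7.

11 s

Settle nodes by increasing distance from 4:
4: 0
2: 2  (via 4)
1: 4  (via 4)
5: 4  (via 4)
6: 5  (via 4)
9: 9  (via 6)
7: 11  (via 9)
Shortest route: 4 → 6 → 9 → 7 = 11 s.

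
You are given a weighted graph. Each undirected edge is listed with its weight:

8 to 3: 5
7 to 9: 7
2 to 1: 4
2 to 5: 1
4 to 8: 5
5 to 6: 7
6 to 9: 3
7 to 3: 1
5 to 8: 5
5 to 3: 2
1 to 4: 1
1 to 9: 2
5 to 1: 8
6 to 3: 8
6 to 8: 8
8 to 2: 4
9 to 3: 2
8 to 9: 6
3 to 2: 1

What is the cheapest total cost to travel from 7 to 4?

6

Shortest distances from 7:
7: 0
3: 1  (via 7)
2: 2  (via 3)
5: 3  (via 3)
9: 3  (via 3)
1: 5  (via 9)
4: 6  (via 1)
Shortest route: 7–3–9–1–4 = 6.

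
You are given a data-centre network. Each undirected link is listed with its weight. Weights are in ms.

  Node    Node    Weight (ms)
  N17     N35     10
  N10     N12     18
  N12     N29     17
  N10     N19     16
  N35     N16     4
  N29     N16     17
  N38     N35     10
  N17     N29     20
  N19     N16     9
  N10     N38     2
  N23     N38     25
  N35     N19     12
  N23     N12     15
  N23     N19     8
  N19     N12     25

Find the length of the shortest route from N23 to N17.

30 ms

Settle nodes by increasing distance from N23:
N23: 0
N19: 8  (via N23)
N12: 15  (via N23)
N16: 17  (via N19)
N35: 20  (via N19)
N10: 24  (via N19)
N38: 25  (via N23)
N17: 30  (via N35)
Shortest route: N23 → N19 → N35 → N17 = 30 ms.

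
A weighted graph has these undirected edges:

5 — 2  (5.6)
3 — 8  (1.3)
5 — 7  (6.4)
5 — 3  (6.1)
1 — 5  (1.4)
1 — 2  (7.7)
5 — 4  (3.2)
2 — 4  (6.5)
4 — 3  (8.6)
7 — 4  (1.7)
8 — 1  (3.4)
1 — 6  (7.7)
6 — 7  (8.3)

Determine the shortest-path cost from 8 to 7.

Settle nodes by increasing distance from 8:
8: 0
3: 1.3  (via 8)
1: 3.4  (via 8)
5: 4.8  (via 1)
4: 8  (via 5)
7: 9.7  (via 4)
Shortest route: 8–1–5–4–7 = 9.7.

9.7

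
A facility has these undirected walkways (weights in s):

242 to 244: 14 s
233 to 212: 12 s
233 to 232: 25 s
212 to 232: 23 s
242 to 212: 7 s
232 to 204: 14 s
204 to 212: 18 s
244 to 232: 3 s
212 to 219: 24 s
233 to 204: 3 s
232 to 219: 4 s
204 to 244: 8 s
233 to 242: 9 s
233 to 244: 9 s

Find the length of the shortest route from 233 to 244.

Enumerating some paths:
233 - 204 - 232 - 244: 3+14+3 = 20
233 - 244: 9 = 9
233 - 204 - 244: 3+8 = 11
Cheapest is 233 - 244 at 9 s.

9 s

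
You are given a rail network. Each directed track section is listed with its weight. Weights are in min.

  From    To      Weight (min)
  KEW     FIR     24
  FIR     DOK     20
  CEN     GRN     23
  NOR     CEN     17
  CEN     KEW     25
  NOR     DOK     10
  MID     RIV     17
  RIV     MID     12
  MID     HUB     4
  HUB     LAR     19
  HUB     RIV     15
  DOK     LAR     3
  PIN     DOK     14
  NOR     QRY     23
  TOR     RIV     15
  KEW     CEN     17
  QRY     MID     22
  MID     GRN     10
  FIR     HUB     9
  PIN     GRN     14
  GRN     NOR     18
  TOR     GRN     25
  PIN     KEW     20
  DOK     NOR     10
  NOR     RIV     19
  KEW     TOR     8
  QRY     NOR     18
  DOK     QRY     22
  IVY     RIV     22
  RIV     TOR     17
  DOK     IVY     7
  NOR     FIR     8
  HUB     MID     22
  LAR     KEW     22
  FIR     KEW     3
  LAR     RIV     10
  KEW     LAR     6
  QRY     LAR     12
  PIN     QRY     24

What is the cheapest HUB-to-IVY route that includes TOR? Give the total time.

92 min

Best HUB to TOR: HUB–RIV–TOR costing 32
Shortest TOR→IVY: TOR–GRN–NOR–DOK–IVY = 60
Total via TOR: 32 + 60 = 92 min.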